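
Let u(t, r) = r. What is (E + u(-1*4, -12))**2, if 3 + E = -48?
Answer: 3969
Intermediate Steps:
E = -51 (E = -3 - 48 = -51)
(E + u(-1*4, -12))**2 = (-51 - 12)**2 = (-63)**2 = 3969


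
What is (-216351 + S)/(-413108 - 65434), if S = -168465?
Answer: 64136/79757 ≈ 0.80414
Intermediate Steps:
(-216351 + S)/(-413108 - 65434) = (-216351 - 168465)/(-413108 - 65434) = -384816/(-478542) = -384816*(-1/478542) = 64136/79757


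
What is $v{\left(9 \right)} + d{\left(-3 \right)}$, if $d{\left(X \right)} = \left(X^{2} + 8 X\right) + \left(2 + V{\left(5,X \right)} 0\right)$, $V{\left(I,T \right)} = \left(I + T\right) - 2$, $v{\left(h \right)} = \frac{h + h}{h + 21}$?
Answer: $- \frac{62}{5} \approx -12.4$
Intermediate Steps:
$v{\left(h \right)} = \frac{2 h}{21 + h}$
$V{\left(I,T \right)} = -2 + I + T$
$d{\left(X \right)} = 2 + X^{2} + 8 X$ ($d{\left(X \right)} = \left(X^{2} + 8 X\right) + \left(2 + \left(-2 + 5 + X\right) 0\right) = \left(X^{2} + 8 X\right) + \left(2 + \left(3 + X\right) 0\right) = \left(X^{2} + 8 X\right) + \left(2 + 0\right) = \left(X^{2} + 8 X\right) + 2 = 2 + X^{2} + 8 X$)
$v{\left(9 \right)} + d{\left(-3 \right)} = 2 \cdot 9 \frac{1}{21 + 9} + \left(2 + \left(-3\right)^{2} + 8 \left(-3\right)\right) = 2 \cdot 9 \cdot \frac{1}{30} + \left(2 + 9 - 24\right) = 2 \cdot 9 \cdot \frac{1}{30} - 13 = \frac{3}{5} - 13 = - \frac{62}{5}$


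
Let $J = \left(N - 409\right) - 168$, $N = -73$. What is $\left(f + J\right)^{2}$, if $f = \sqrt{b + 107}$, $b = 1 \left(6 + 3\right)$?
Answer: $422616 - 2600 \sqrt{29} \approx 4.0861 \cdot 10^{5}$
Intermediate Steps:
$b = 9$ ($b = 1 \cdot 9 = 9$)
$J = -650$ ($J = \left(-73 - 409\right) - 168 = -482 - 168 = -650$)
$f = 2 \sqrt{29}$ ($f = \sqrt{9 + 107} = \sqrt{116} = 2 \sqrt{29} \approx 10.77$)
$\left(f + J\right)^{2} = \left(2 \sqrt{29} - 650\right)^{2} = \left(-650 + 2 \sqrt{29}\right)^{2}$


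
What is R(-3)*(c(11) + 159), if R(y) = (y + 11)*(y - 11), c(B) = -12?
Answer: -16464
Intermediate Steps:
R(y) = (-11 + y)*(11 + y) (R(y) = (11 + y)*(-11 + y) = (-11 + y)*(11 + y))
R(-3)*(c(11) + 159) = (-121 + (-3)²)*(-12 + 159) = (-121 + 9)*147 = -112*147 = -16464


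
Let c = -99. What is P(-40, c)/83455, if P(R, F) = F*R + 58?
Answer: 4018/83455 ≈ 0.048146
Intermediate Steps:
P(R, F) = 58 + F*R
P(-40, c)/83455 = (58 - 99*(-40))/83455 = (58 + 3960)*(1/83455) = 4018*(1/83455) = 4018/83455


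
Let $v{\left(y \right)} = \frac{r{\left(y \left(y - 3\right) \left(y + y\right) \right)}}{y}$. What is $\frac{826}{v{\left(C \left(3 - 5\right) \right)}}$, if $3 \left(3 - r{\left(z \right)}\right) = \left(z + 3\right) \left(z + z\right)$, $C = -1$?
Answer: $- \frac{4956}{71} \approx -69.803$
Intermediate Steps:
$r{\left(z \right)} = 3 - \frac{2 z \left(3 + z\right)}{3}$ ($r{\left(z \right)} = 3 - \frac{\left(z + 3\right) \left(z + z\right)}{3} = 3 - \frac{\left(3 + z\right) 2 z}{3} = 3 - \frac{2 z \left(3 + z\right)}{3}$)
$v{\left(y \right)} = \frac{3 - 4 y^{2} \left(-3 + y\right) - \frac{8 y^{4} \left(-3 + y\right)^{2}}{3}}{y}$ ($v{\left(y \right)} = \frac{3 - 2 y \left(y - 3\right) \left(y + y\right) - \frac{2 \left(y \left(y - 3\right) \left(y + y\right)\right)^{2}}{3}}{y} = \frac{3 - 2 y \left(-3 + y\right) 2 y - \frac{2 \left(y \left(-3 + y\right) 2 y\right)^{2}}{3}}{y} = \frac{3 - 2 \cdot 2 y^{2} \left(-3 + y\right) - \frac{2 \left(2 y^{2} \left(-3 + y\right)\right)^{2}}{3}}{y} = \frac{3 - 4 y^{2} \left(-3 + y\right) - \frac{2 \cdot 4 y^{4} \left(-3 + y\right)^{2}}{3}}{y} = \frac{3 - 4 y^{2} \left(-3 + y\right) - \frac{8 y^{4} \left(-3 + y\right)^{2}}{3}}{y}$)
$\frac{826}{v{\left(C \left(3 - 5\right) \right)}} = \frac{826}{\frac{1}{3} \frac{1}{\left(-1\right) \left(3 - 5\right)} \left(9 - 8 \left(- (3 - 5)\right)^{4} \left(-3 - \left(3 - 5\right)\right)^{2} + 12 \left(- (3 - 5)\right)^{2} \left(3 - - (3 - 5)\right)\right)} = \frac{826}{\frac{1}{3} \frac{1}{\left(-1\right) \left(-2\right)} \left(9 - 8 \left(\left(-1\right) \left(-2\right)\right)^{4} \left(-3 - -2\right)^{2} + 12 \left(\left(-1\right) \left(-2\right)\right)^{2} \left(3 - \left(-1\right) \left(-2\right)\right)\right)} = \frac{826}{\frac{1}{3} \cdot \frac{1}{2} \left(9 - 8 \cdot 2^{4} \left(-3 + 2\right)^{2} + 12 \cdot 2^{2} \left(3 - 2\right)\right)} = \frac{826}{\frac{1}{3} \cdot \frac{1}{2} \left(9 - 128 \left(-1\right)^{2} + 12 \cdot 4 \left(3 - 2\right)\right)} = \frac{826}{\frac{1}{3} \cdot \frac{1}{2} \left(9 - 128 \cdot 1 + 12 \cdot 4 \cdot 1\right)} = \frac{826}{\frac{1}{3} \cdot \frac{1}{2} \left(9 - 128 + 48\right)} = \frac{826}{\frac{1}{3} \cdot \frac{1}{2} \left(-71\right)} = \frac{826}{- \frac{71}{6}} = 826 \left(- \frac{6}{71}\right) = - \frac{4956}{71}$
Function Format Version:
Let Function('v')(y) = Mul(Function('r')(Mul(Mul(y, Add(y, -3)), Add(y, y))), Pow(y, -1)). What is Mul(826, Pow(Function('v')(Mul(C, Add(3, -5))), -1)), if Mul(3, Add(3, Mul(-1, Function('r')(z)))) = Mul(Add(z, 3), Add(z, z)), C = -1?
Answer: Rational(-4956, 71) ≈ -69.803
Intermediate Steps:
Function('r')(z) = Add(3, Mul(Rational(-2, 3), z, Add(3, z))) (Function('r')(z) = Add(3, Mul(Rational(-1, 3), Mul(Add(z, 3), Add(z, z)))) = Add(3, Mul(Rational(-1, 3), Mul(Add(3, z), Mul(2, z)))) = Add(3, Mul(Rational(-1, 3), Mul(2, z, Add(3, z)))) = Add(3, Mul(Rational(-2, 3), z, Add(3, z))))
Function('v')(y) = Mul(Pow(y, -1), Add(3, Mul(-4, Pow(y, 2), Add(-3, y)), Mul(Rational(-8, 3), Pow(y, 4), Pow(Add(-3, y), 2)))) (Function('v')(y) = Mul(Add(3, Mul(-2, Mul(Mul(y, Add(y, -3)), Add(y, y))), Mul(Rational(-2, 3), Pow(Mul(Mul(y, Add(y, -3)), Add(y, y)), 2))), Pow(y, -1)) = Mul(Add(3, Mul(-2, Mul(Mul(y, Add(-3, y)), Mul(2, y))), Mul(Rational(-2, 3), Pow(Mul(Mul(y, Add(-3, y)), Mul(2, y)), 2))), Pow(y, -1)) = Mul(Add(3, Mul(-2, Mul(2, Pow(y, 2), Add(-3, y))), Mul(Rational(-2, 3), Pow(Mul(2, Pow(y, 2), Add(-3, y)), 2))), Pow(y, -1)) = Mul(Add(3, Mul(-4, Pow(y, 2), Add(-3, y)), Mul(Rational(-2, 3), Mul(4, Pow(y, 4), Pow(Add(-3, y), 2)))), Pow(y, -1)) = Mul(Add(3, Mul(-4, Pow(y, 2), Add(-3, y)), Mul(Rational(-8, 3), Pow(y, 4), Pow(Add(-3, y), 2))), Pow(y, -1)) = Mul(Pow(y, -1), Add(3, Mul(-4, Pow(y, 2), Add(-3, y)), Mul(Rational(-8, 3), Pow(y, 4), Pow(Add(-3, y), 2)))))
Mul(826, Pow(Function('v')(Mul(C, Add(3, -5))), -1)) = Mul(826, Pow(Mul(Rational(1, 3), Pow(Mul(-1, Add(3, -5)), -1), Add(9, Mul(-8, Pow(Mul(-1, Add(3, -5)), 4), Pow(Add(-3, Mul(-1, Add(3, -5))), 2)), Mul(12, Pow(Mul(-1, Add(3, -5)), 2), Add(3, Mul(-1, Mul(-1, Add(3, -5))))))), -1)) = Mul(826, Pow(Mul(Rational(1, 3), Pow(Mul(-1, -2), -1), Add(9, Mul(-8, Pow(Mul(-1, -2), 4), Pow(Add(-3, Mul(-1, -2)), 2)), Mul(12, Pow(Mul(-1, -2), 2), Add(3, Mul(-1, Mul(-1, -2)))))), -1)) = Mul(826, Pow(Mul(Rational(1, 3), Pow(2, -1), Add(9, Mul(-8, Pow(2, 4), Pow(Add(-3, 2), 2)), Mul(12, Pow(2, 2), Add(3, Mul(-1, 2))))), -1)) = Mul(826, Pow(Mul(Rational(1, 3), Rational(1, 2), Add(9, Mul(-8, 16, Pow(-1, 2)), Mul(12, 4, Add(3, -2)))), -1)) = Mul(826, Pow(Mul(Rational(1, 3), Rational(1, 2), Add(9, Mul(-8, 16, 1), Mul(12, 4, 1))), -1)) = Mul(826, Pow(Mul(Rational(1, 3), Rational(1, 2), Add(9, -128, 48)), -1)) = Mul(826, Pow(Mul(Rational(1, 3), Rational(1, 2), -71), -1)) = Mul(826, Pow(Rational(-71, 6), -1)) = Mul(826, Rational(-6, 71)) = Rational(-4956, 71)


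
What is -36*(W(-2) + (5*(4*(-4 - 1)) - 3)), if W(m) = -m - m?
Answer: 3564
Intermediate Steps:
W(m) = -2*m
-36*(W(-2) + (5*(4*(-4 - 1)) - 3)) = -36*(-2*(-2) + (5*(4*(-4 - 1)) - 3)) = -36*(4 + (5*(4*(-5)) - 3)) = -36*(4 + (5*(-20) - 3)) = -36*(4 + (-100 - 3)) = -36*(4 - 103) = -36*(-99) = 3564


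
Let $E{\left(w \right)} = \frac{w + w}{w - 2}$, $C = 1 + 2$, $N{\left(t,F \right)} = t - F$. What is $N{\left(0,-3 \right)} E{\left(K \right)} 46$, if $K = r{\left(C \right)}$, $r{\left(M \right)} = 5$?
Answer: $460$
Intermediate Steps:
$C = 3$
$K = 5$
$E{\left(w \right)} = \frac{2 w}{-2 + w}$
$N{\left(0,-3 \right)} E{\left(K \right)} 46 = \left(0 - -3\right) 2 \cdot 5 \frac{1}{-2 + 5} \cdot 46 = \left(0 + 3\right) 2 \cdot 5 \cdot \frac{1}{3} \cdot 46 = 3 \cdot 2 \cdot 5 \cdot \frac{1}{3} \cdot 46 = 3 \cdot \frac{10}{3} \cdot 46 = 10 \cdot 46 = 460$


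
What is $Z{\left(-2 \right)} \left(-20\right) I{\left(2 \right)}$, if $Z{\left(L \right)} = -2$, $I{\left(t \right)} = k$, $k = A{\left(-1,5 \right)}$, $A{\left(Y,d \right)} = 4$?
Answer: $160$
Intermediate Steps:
$k = 4$
$I{\left(t \right)} = 4$
$Z{\left(-2 \right)} \left(-20\right) I{\left(2 \right)} = \left(-2\right) \left(-20\right) 4 = 40 \cdot 4 = 160$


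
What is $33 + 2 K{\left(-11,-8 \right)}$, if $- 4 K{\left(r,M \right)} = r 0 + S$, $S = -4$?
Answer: $35$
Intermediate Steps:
$K{\left(r,M \right)} = 1$ ($K{\left(r,M \right)} = - \frac{r 0 - 4}{4} = - \frac{0 - 4}{4} = \left(- \frac{1}{4}\right) \left(-4\right) = 1$)
$33 + 2 K{\left(-11,-8 \right)} = 33 + 2 \cdot 1 = 33 + 2 = 35$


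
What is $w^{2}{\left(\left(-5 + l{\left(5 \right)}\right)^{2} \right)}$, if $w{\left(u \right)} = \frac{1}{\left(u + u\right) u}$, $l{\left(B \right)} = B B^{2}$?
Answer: $\frac{1}{171992678400000000} \approx 5.8142 \cdot 10^{-18}$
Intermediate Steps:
$l{\left(B \right)} = B^{3}$
$w{\left(u \right)} = \frac{1}{2 u^{2}}$ ($w{\left(u \right)} = \frac{1}{2 u u} = \frac{\frac{1}{2} \frac{1}{u}}{u} = \frac{1}{2 u^{2}}$)
$w^{2}{\left(\left(-5 + l{\left(5 \right)}\right)^{2} \right)} = \left(\frac{1}{2 \left(-5 + 5^{3}\right)^{4}}\right)^{2} = \left(\frac{1}{2 \left(-5 + 125\right)^{4}}\right)^{2} = \left(\frac{1}{2 \cdot 207360000}\right)^{2} = \left(\frac{1}{2} \cdot \frac{1}{207360000}\right)^{2} = \left(\frac{1}{414720000}\right)^{2} = \frac{1}{171992678400000000}$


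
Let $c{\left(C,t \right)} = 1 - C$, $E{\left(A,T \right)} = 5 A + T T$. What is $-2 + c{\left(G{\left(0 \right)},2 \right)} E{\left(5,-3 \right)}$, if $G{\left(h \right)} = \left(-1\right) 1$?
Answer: $66$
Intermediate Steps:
$G{\left(h \right)} = -1$
$E{\left(A,T \right)} = T^{2} + 5 A$ ($E{\left(A,T \right)} = 5 A + T^{2} = T^{2} + 5 A$)
$-2 + c{\left(G{\left(0 \right)},2 \right)} E{\left(5,-3 \right)} = -2 + \left(1 - -1\right) \left(\left(-3\right)^{2} + 5 \cdot 5\right) = -2 + \left(1 + 1\right) \left(9 + 25\right) = -2 + 2 \cdot 34 = -2 + 68 = 66$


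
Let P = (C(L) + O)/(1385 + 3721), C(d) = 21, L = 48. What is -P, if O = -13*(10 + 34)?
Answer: 551/5106 ≈ 0.10791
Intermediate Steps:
O = -572 (O = -13*44 = -572)
P = -551/5106 (P = (21 - 572)/(1385 + 3721) = -551/5106 ≈ -0.10791)
-P = -1*(-551/5106) = 551/5106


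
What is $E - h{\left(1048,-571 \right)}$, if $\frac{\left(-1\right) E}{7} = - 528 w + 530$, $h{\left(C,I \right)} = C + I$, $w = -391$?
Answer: $-1449323$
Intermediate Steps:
$E = -1448846$ ($E = - 7 \left(\left(-528\right) \left(-391\right) + 530\right) = - 7 \left(206448 + 530\right) = \left(-7\right) 206978 = -1448846$)
$E - h{\left(1048,-571 \right)} = -1448846 - \left(1048 - 571\right) = -1448846 - 477 = -1449323$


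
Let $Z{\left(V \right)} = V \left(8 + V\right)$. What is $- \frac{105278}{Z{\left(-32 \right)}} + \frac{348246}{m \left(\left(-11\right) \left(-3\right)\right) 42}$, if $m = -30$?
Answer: $- \frac{21504223}{147840} \approx -145.46$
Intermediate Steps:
$- \frac{105278}{Z{\left(-32 \right)}} + \frac{348246}{m \left(\left(-11\right) \left(-3\right)\right) 42} = - \frac{105278}{\left(-32\right) \left(8 - 32\right)} + \frac{348246}{- 30 \left(\left(-11\right) \left(-3\right)\right) 42} = - \frac{105278}{\left(-32\right) \left(-24\right)} + \frac{348246}{\left(-30\right) 33 \cdot 42} = - \frac{105278}{768} + \frac{348246}{\left(-990\right) 42} = \left(-105278\right) \frac{1}{768} + \frac{348246}{-41580} = - \frac{52639}{384} + 348246 \left(- \frac{1}{41580}\right) = - \frac{52639}{384} - \frac{6449}{770} = - \frac{21504223}{147840}$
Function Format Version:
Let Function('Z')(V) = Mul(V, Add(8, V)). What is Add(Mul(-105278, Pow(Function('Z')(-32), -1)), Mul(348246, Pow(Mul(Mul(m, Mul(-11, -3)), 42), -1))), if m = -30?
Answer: Rational(-21504223, 147840) ≈ -145.46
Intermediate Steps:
Add(Mul(-105278, Pow(Function('Z')(-32), -1)), Mul(348246, Pow(Mul(Mul(m, Mul(-11, -3)), 42), -1))) = Add(Mul(-105278, Pow(Mul(-32, Add(8, -32)), -1)), Mul(348246, Pow(Mul(Mul(-30, Mul(-11, -3)), 42), -1))) = Add(Mul(-105278, Pow(Mul(-32, -24), -1)), Mul(348246, Pow(Mul(Mul(-30, 33), 42), -1))) = Add(Mul(-105278, Pow(768, -1)), Mul(348246, Pow(Mul(-990, 42), -1))) = Add(Mul(-105278, Rational(1, 768)), Mul(348246, Pow(-41580, -1))) = Add(Rational(-52639, 384), Mul(348246, Rational(-1, 41580))) = Add(Rational(-52639, 384), Rational(-6449, 770)) = Rational(-21504223, 147840)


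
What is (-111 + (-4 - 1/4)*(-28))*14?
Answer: 112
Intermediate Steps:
(-111 + (-4 - 1/4)*(-28))*14 = (-111 + (-4 - 1*¼)*(-28))*14 = (-111 + (-4 - ¼)*(-28))*14 = (-111 - 17/4*(-28))*14 = (-111 + 119)*14 = 8*14 = 112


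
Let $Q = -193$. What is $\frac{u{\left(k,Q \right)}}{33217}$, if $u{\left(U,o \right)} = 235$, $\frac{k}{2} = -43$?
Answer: $\frac{235}{33217} \approx 0.0070747$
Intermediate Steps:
$k = -86$ ($k = 2 \left(-43\right) = -86$)
$\frac{u{\left(k,Q \right)}}{33217} = \frac{235}{33217}$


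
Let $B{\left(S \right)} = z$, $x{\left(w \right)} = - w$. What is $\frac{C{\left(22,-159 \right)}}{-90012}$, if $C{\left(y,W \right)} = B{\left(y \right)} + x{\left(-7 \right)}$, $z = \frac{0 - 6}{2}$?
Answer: $- \frac{1}{22503} \approx -4.4439 \cdot 10^{-5}$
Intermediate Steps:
$z = -3$ ($z = \left(-6\right) \frac{1}{2} = -3$)
$B{\left(S \right)} = -3$
$C{\left(y,W \right)} = 4$ ($C{\left(y,W \right)} = -3 - -7 = -3 + 7 = 4$)
$\frac{C{\left(22,-159 \right)}}{-90012} = \frac{4}{-90012} = 4 \left(- \frac{1}{90012}\right) = - \frac{1}{22503}$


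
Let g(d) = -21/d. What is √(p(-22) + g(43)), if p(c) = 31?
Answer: 4*√3526/43 ≈ 5.5237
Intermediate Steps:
√(p(-22) + g(43)) = √(31 - 21/43) = √(1312/43) = 4*√3526/43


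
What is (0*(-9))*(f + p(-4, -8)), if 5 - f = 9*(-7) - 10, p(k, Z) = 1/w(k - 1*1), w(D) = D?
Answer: 0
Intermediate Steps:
p(k, Z) = 1/(-1 + k) (p(k, Z) = 1/(k - 1*1) = 1/(k - 1) = 1/(-1 + k))
f = 78 (f = 5 - (9*(-7) - 10) = 5 - (-63 - 10) = 5 - 1*(-73) = 5 + 73 = 78)
(0*(-9))*(f + p(-4, -8)) = (0*(-9))*(78 + 1/(-1 - 4)) = 0*(78 + 1/(-5)) = 0*(78 - ⅕) = 0*(389/5) = 0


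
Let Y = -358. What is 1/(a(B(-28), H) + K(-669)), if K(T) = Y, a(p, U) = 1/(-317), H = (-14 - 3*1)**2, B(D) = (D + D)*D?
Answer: -317/113487 ≈ -0.0027933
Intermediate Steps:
B(D) = 2*D**2 (B(D) = (2*D)*D = 2*D**2)
H = 289 (H = (-14 - 3)**2 = (-17)**2 = 289)
a(p, U) = -1/317
K(T) = -358
1/(a(B(-28), H) + K(-669)) = 1/(-1/317 - 358) = 1/(-113487/317) = -317/113487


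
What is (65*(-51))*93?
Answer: -308295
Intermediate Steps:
(65*(-51))*93 = -3315*93 = -308295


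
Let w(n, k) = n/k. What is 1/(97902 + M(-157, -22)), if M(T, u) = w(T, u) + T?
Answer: 22/2150547 ≈ 1.0230e-5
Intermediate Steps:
M(T, u) = T + T/u (M(T, u) = T/u + T = T + T/u)
1/(97902 + M(-157, -22)) = 1/(97902 + (-157 - 157/(-22))) = 1/(97902 + (-157 - 157*(-1/22))) = 1/(97902 + (-157 + 157/22)) = 1/(97902 - 3297/22) = 1/(2150547/22) = 22/2150547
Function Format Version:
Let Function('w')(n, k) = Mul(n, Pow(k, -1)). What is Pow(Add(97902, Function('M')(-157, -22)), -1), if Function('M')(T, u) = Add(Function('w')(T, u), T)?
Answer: Rational(22, 2150547) ≈ 1.0230e-5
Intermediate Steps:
Function('M')(T, u) = Add(T, Mul(T, Pow(u, -1))) (Function('M')(T, u) = Add(Mul(T, Pow(u, -1)), T) = Add(T, Mul(T, Pow(u, -1))))
Pow(Add(97902, Function('M')(-157, -22)), -1) = Pow(Add(97902, Add(-157, Mul(-157, Pow(-22, -1)))), -1) = Pow(Add(97902, Add(-157, Mul(-157, Rational(-1, 22)))), -1) = Pow(Add(97902, Add(-157, Rational(157, 22))), -1) = Pow(Add(97902, Rational(-3297, 22)), -1) = Pow(Rational(2150547, 22), -1) = Rational(22, 2150547)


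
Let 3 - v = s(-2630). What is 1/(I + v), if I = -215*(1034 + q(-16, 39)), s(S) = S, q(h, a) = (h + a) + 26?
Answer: -1/230212 ≈ -4.3438e-6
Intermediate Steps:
q(h, a) = 26 + a + h (q(h, a) = (a + h) + 26 = 26 + a + h)
v = 2633 (v = 3 - 1*(-2630) = 3 + 2630 = 2633)
I = -232845 (I = -215*(1034 + (26 + 39 - 16)) = -215*(1034 + 49) = -215*1083 = -232845)
1/(I + v) = 1/(-232845 + 2633) = 1/(-230212) = -1/230212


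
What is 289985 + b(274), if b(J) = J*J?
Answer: 365061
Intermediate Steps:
b(J) = J**2
289985 + b(274) = 289985 + 274**2 = 289985 + 75076 = 365061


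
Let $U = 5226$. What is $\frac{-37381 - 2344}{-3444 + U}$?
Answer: $- \frac{39725}{1782} \approx -22.292$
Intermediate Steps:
$\frac{-37381 - 2344}{-3444 + U} = \frac{-37381 - 2344}{-3444 + 5226} = - \frac{39725}{1782}$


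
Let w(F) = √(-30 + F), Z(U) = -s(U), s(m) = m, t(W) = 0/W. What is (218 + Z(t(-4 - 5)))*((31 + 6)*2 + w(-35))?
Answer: 16132 + 218*I*√65 ≈ 16132.0 + 1757.6*I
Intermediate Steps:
t(W) = 0
Z(U) = -U
(218 + Z(t(-4 - 5)))*((31 + 6)*2 + w(-35)) = (218 - 1*0)*((31 + 6)*2 + √(-30 - 35)) = (218 + 0)*(37*2 + √(-65)) = 218*(74 + I*√65) = 16132 + 218*I*√65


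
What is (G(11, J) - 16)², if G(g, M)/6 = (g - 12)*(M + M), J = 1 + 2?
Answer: 2704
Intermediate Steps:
J = 3
G(g, M) = 12*M*(-12 + g) (G(g, M) = 6*((g - 12)*(M + M)) = 6*((-12 + g)*(2*M)) = 6*(2*M*(-12 + g)) = 12*M*(-12 + g))
(G(11, J) - 16)² = (12*3*(-12 + 11) - 16)² = (12*3*(-1) - 16)² = (-36 - 16)² = (-52)² = 2704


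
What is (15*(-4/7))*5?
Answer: -300/7 ≈ -42.857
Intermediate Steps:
(15*(-4/7))*5 = -60/7*5 = -300/7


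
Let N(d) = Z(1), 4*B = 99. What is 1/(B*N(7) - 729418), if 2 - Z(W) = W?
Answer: -4/2917573 ≈ -1.3710e-6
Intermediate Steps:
B = 99/4 (B = (1/4)*99 = 99/4 ≈ 24.750)
Z(W) = 2 - W
N(d) = 1 (N(d) = 2 - 1*1 = 2 - 1 = 1)
1/(B*N(7) - 729418) = 1/((99/4)*1 - 729418) = 1/(99/4 - 729418) = 1/(-2917573/4) = -4/2917573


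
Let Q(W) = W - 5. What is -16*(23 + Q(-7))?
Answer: -176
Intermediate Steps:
Q(W) = -5 + W
-16*(23 + Q(-7)) = -16*(23 + (-5 - 7)) = -16*(23 - 12) = -16*11 = -176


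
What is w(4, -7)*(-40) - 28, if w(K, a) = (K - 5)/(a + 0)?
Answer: -236/7 ≈ -33.714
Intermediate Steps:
w(K, a) = (-5 + K)/a
w(4, -7)*(-40) - 28 = ((-5 + 4)/(-7))*(-40) - 28 = -⅐*(-1)*(-40) - 28 = (⅐)*(-40) - 28 = -40/7 - 28 = -236/7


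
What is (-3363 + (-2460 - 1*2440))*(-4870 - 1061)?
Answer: 49007853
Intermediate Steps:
(-3363 + (-2460 - 1*2440))*(-4870 - 1061) = (-3363 + (-2460 - 2440))*(-5931) = (-3363 - 4900)*(-5931) = -8263*(-5931) = 49007853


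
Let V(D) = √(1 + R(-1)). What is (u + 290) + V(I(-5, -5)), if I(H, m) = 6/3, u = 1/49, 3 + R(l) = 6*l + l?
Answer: 14211/49 + 3*I ≈ 290.02 + 3.0*I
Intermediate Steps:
R(l) = -3 + 7*l (R(l) = -3 + (6*l + l) = -3 + 7*l)
u = 1/49 ≈ 0.020408
I(H, m) = 2 (I(H, m) = 6*(⅓) = 2)
V(D) = 3*I (V(D) = √(1 + (-3 + 7*(-1))) = √(1 + (-3 - 7)) = √(1 - 10) = √(-9) = 3*I)
(u + 290) + V(I(-5, -5)) = (1/49 + 290) + 3*I = 14211/49 + 3*I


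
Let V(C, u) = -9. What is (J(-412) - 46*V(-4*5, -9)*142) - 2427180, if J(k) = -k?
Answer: -2367980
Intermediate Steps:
(J(-412) - 46*V(-4*5, -9)*142) - 2427180 = (-1*(-412) - 46*(-9)*142) - 2427180 = (412 + 414*142) - 2427180 = (412 + 58788) - 2427180 = 59200 - 2427180 = -2367980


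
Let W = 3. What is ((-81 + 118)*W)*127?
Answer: 14097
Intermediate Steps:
((-81 + 118)*W)*127 = ((-81 + 118)*3)*127 = (37*3)*127 = 111*127 = 14097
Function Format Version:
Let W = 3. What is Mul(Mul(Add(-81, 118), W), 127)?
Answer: 14097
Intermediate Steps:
Mul(Mul(Add(-81, 118), W), 127) = Mul(Mul(Add(-81, 118), 3), 127) = Mul(Mul(37, 3), 127) = Mul(111, 127) = 14097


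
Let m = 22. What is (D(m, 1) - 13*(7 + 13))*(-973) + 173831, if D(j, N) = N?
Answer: 425838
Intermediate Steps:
(D(m, 1) - 13*(7 + 13))*(-973) + 173831 = (1 - 13*(7 + 13))*(-973) + 173831 = (1 - 13*20)*(-973) + 173831 = (1 - 260)*(-973) + 173831 = -259*(-973) + 173831 = 252007 + 173831 = 425838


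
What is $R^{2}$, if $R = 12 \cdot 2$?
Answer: $576$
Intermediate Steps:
$R = 24$
$R^{2} = 24^{2} = 576$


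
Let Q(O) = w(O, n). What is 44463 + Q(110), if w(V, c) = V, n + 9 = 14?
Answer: 44573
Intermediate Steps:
n = 5 (n = -9 + 14 = 5)
Q(O) = O
44463 + Q(110) = 44463 + 110 = 44573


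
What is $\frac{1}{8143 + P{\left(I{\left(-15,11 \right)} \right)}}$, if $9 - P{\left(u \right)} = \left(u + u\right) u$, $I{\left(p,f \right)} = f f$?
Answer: $- \frac{1}{21130} \approx -4.7326 \cdot 10^{-5}$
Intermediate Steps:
$I{\left(p,f \right)} = f^{2}$
$P{\left(u \right)} = 9 - 2 u^{2}$ ($P{\left(u \right)} = 9 - \left(u + u\right) u = 9 - 2 u u = 9 - 2 u^{2}$)
$\frac{1}{8143 + P{\left(I{\left(-15,11 \right)} \right)}} = \frac{1}{8143 + \left(9 - 2 \left(11^{2}\right)^{2}\right)} = \frac{1}{8143 + \left(9 - 2 \cdot 121^{2}\right)} = \frac{1}{8143 + \left(9 - 29282\right)} = \frac{1}{8143 - 29273} = \frac{1}{-21130} = - \frac{1}{21130}$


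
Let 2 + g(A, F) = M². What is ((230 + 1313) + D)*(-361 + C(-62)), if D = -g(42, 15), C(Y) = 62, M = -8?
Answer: -442819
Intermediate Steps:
g(A, F) = 62 (g(A, F) = -2 + (-8)² = -2 + 64 = 62)
D = -62 (D = -1*62 = -62)
((230 + 1313) + D)*(-361 + C(-62)) = ((230 + 1313) - 62)*(-361 + 62) = (1543 - 62)*(-299) = 1481*(-299) = -442819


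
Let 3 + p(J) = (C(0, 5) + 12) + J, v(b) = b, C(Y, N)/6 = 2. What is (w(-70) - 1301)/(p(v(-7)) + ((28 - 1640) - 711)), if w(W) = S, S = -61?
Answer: 1362/2309 ≈ 0.58987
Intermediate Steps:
C(Y, N) = 12 (C(Y, N) = 6*2 = 12)
w(W) = -61
p(J) = 21 + J (p(J) = -3 + ((12 + 12) + J) = -3 + (24 + J) = 21 + J)
(w(-70) - 1301)/(p(v(-7)) + ((28 - 1640) - 711)) = (-61 - 1301)/((21 - 7) + ((28 - 1640) - 711)) = -1362/(14 + (-1612 - 711)) = -1362/(14 - 2323) = -1362/(-2309) = -1362*(-1/2309) = 1362/2309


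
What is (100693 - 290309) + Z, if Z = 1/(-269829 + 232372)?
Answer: -7102446513/37457 ≈ -1.8962e+5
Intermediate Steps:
Z = -1/37457 (Z = 1/(-37457) = -1/37457 ≈ -2.6697e-5)
(100693 - 290309) + Z = (100693 - 290309) - 1/37457 = -189616 - 1/37457 = -7102446513/37457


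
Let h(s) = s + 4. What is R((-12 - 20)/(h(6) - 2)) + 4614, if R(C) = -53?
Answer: 4561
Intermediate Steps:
h(s) = 4 + s
R((-12 - 20)/(h(6) - 2)) + 4614 = -53 + 4614 = 4561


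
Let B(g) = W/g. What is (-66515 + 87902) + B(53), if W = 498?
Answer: 1134009/53 ≈ 21396.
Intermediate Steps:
B(g) = 498/g
(-66515 + 87902) + B(53) = (-66515 + 87902) + 498/53 = 21387 + 498*(1/53) = 21387 + 498/53 = 1134009/53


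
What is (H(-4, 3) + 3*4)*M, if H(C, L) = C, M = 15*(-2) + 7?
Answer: -184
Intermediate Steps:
M = -23 (M = -30 + 7 = -23)
(H(-4, 3) + 3*4)*M = (-4 + 3*4)*(-23) = (-4 + 12)*(-23) = 8*(-23) = -184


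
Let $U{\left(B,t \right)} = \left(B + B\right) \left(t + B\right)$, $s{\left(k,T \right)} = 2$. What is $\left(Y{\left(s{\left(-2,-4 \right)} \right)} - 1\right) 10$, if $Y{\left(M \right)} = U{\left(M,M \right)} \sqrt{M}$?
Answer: $-10 + 160 \sqrt{2} \approx 216.27$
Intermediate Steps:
$U{\left(B,t \right)} = 2 B \left(B + t\right)$
$Y{\left(M \right)} = 4 M^{\frac{5}{2}}$ ($Y{\left(M \right)} = 2 M \left(M + M\right) \sqrt{M} = 2 M 2 M \sqrt{M} = 4 M^{2} \sqrt{M} = 4 M^{\frac{5}{2}}$)
$\left(Y{\left(s{\left(-2,-4 \right)} \right)} - 1\right) 10 = \left(4 \cdot 2^{\frac{5}{2}} - 1\right) 10 = \left(4 \cdot 4 \sqrt{2} - 1\right) 10 = \left(16 \sqrt{2} - 1\right) 10 = \left(-1 + 16 \sqrt{2}\right) 10 = -10 + 160 \sqrt{2}$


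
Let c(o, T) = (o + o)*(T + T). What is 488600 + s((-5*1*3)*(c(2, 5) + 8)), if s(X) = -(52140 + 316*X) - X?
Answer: 664700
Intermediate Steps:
c(o, T) = 4*T*o (c(o, T) = (2*o)*(2*T) = 4*T*o)
s(X) = -52140 - 317*X (s(X) = -(52140 + 316*X) - X = -316*(165 + X) - X = (-52140 - 316*X) - X = -52140 - 317*X)
488600 + s((-5*1*3)*(c(2, 5) + 8)) = 488600 + (-52140 - 317*-5*1*3*(4*5*2 + 8)) = 488600 + (-52140 - 317*(-5*3)*(40 + 8)) = 488600 + (-52140 - (-4755)*48) = 488600 + (-52140 - 317*(-720)) = 488600 + (-52140 + 228240) = 488600 + 176100 = 664700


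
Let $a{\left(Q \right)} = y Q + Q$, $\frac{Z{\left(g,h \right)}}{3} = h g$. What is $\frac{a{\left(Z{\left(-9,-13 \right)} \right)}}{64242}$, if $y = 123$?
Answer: $\frac{2418}{3569} \approx 0.6775$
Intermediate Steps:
$Z{\left(g,h \right)} = 3 g h$ ($Z{\left(g,h \right)} = 3 h g = 3 g h$)
$a{\left(Q \right)} = 124 Q$ ($a{\left(Q \right)} = 123 Q + Q = 124 Q$)
$\frac{a{\left(Z{\left(-9,-13 \right)} \right)}}{64242} = \frac{124 \cdot 3 \left(-9\right) \left(-13\right)}{64242} = 124 \cdot 351 \cdot \frac{1}{64242} = 43524 \cdot \frac{1}{64242} = \frac{2418}{3569}$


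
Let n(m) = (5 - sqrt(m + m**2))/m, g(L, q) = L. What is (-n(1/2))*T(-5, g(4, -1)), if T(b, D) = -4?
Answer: 40 - 4*sqrt(3) ≈ 33.072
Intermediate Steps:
n(m) = (5 - sqrt(m + m**2))/m
(-n(1/2))*T(-5, g(4, -1)) = -(5 - sqrt((1 + 1/2)/2))/(1/2)*(-4) = -(5 - sqrt((1 + 1/2)/2))/1/2*(-4) = -2*(5 - sqrt((1/2)*(3/2)))*(-4) = -2*(5 - sqrt(3/4))*(-4) = -2*(5 - sqrt(3)/2)*(-4) = -(10 - sqrt(3))*(-4) = (-10 + sqrt(3))*(-4) = 40 - 4*sqrt(3)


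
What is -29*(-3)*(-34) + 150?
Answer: -2808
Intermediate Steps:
-29*(-3)*(-34) + 150 = 87*(-34) + 150 = -2958 + 150 = -2808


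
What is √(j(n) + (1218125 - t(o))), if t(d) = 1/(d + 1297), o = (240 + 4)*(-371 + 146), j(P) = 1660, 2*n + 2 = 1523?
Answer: 2*√7241292990677/4873 ≈ 1104.4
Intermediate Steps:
n = 1521/2 (n = -1 + (½)*1523 = -1 + 1523/2 = 1521/2 ≈ 760.50)
o = -54900 (o = 244*(-225) = -54900)
t(d) = 1/(1297 + d)
√(j(n) + (1218125 - t(o))) = √(1660 + (1218125 - 1/(1297 - 54900))) = √(1660 + (1218125 - 1/(-53603))) = √(1660 + (1218125 - 1*(-1/53603))) = √(1660 + (1218125 + 1/53603)) = √(1660 + 65295154376/53603) = √(65384135356/53603) = 2*√7241292990677/4873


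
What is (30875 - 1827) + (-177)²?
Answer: 60377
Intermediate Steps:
(30875 - 1827) + (-177)² = 29048 + 31329 = 60377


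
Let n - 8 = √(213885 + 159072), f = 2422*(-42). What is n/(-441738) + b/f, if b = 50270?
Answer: -1850581921/3744613026 - √372957/441738 ≈ -0.49558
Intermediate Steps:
f = -101724
n = 8 + √372957 (n = 8 + √(213885 + 159072) = 8 + √372957 ≈ 618.70)
n/(-441738) + b/f = (8 + √372957)/(-441738) + 50270/(-101724) = (8 + √372957)*(-1/441738) + 50270*(-1/101724) = (-4/220869 - √372957/441738) - 25135/50862 = -1850581921/3744613026 - √372957/441738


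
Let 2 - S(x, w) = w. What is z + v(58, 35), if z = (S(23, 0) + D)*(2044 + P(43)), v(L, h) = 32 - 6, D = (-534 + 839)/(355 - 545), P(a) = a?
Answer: 32293/38 ≈ 849.82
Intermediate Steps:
S(x, w) = 2 - w
D = -61/38 (D = 305/(-190) = 305*(-1/190) = -61/38 ≈ -1.6053)
v(L, h) = 26
z = 31305/38 (z = ((2 - 1*0) - 61/38)*(2044 + 43) = ((2 + 0) - 61/38)*2087 = (2 - 61/38)*2087 = (15/38)*2087 = 31305/38 ≈ 823.82)
z + v(58, 35) = 31305/38 + 26 = 32293/38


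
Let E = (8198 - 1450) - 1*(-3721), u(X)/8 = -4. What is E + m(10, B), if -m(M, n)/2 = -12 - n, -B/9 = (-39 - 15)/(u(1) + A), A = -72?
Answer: 272575/26 ≈ 10484.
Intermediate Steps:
u(X) = -32 (u(X) = 8*(-4) = -32)
B = -243/52 (B = -9*(-39 - 15)/(-32 - 72) = -(-486)/(-104) = -(-486)*(-1)/104 = -9*27/52 = -243/52 ≈ -4.6731)
m(M, n) = 24 + 2*n (m(M, n) = -2*(-12 - n) = 24 + 2*n)
E = 10469 (E = 6748 + 3721 = 10469)
E + m(10, B) = 10469 + (24 + 2*(-243/52)) = 10469 + (24 - 243/26) = 10469 + 381/26 = 272575/26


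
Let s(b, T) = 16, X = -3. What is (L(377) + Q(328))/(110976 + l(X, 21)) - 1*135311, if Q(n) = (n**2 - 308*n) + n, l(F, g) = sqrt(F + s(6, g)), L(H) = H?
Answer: -1666445163931453/12315672563 - 7265*sqrt(13)/12315672563 ≈ -1.3531e+5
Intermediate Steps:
l(F, g) = sqrt(16 + F) (l(F, g) = sqrt(F + 16) = sqrt(16 + F))
Q(n) = n**2 - 307*n
(L(377) + Q(328))/(110976 + l(X, 21)) - 1*135311 = (377 + 328*(-307 + 328))/(110976 + sqrt(16 - 3)) - 1*135311 = (377 + 328*21)/(110976 + sqrt(13)) - 135311 = (377 + 6888)/(110976 + sqrt(13)) - 135311 = 7265/(110976 + sqrt(13)) - 135311 = -135311 + 7265/(110976 + sqrt(13))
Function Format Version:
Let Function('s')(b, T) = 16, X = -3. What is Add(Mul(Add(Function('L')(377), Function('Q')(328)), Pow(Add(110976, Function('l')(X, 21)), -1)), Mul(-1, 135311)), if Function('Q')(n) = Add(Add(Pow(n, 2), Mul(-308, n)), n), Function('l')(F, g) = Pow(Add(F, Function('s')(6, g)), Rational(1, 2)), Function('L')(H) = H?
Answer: Add(Rational(-1666445163931453, 12315672563), Mul(Rational(-7265, 12315672563), Pow(13, Rational(1, 2)))) ≈ -1.3531e+5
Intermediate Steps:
Function('l')(F, g) = Pow(Add(16, F), Rational(1, 2)) (Function('l')(F, g) = Pow(Add(F, 16), Rational(1, 2)) = Pow(Add(16, F), Rational(1, 2)))
Function('Q')(n) = Add(Pow(n, 2), Mul(-307, n))
Add(Mul(Add(Function('L')(377), Function('Q')(328)), Pow(Add(110976, Function('l')(X, 21)), -1)), Mul(-1, 135311)) = Add(Mul(Add(377, Mul(328, Add(-307, 328))), Pow(Add(110976, Pow(Add(16, -3), Rational(1, 2))), -1)), Mul(-1, 135311)) = Add(Mul(Add(377, Mul(328, 21)), Pow(Add(110976, Pow(13, Rational(1, 2))), -1)), -135311) = Add(Mul(Add(377, 6888), Pow(Add(110976, Pow(13, Rational(1, 2))), -1)), -135311) = Add(Mul(7265, Pow(Add(110976, Pow(13, Rational(1, 2))), -1)), -135311) = Add(-135311, Mul(7265, Pow(Add(110976, Pow(13, Rational(1, 2))), -1)))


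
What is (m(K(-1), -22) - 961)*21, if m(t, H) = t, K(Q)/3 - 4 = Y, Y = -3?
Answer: -20118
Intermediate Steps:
K(Q) = 3 (K(Q) = 12 + 3*(-3) = 12 - 9 = 3)
(m(K(-1), -22) - 961)*21 = (3 - 961)*21 = -958*21 = -20118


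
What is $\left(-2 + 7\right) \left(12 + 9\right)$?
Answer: $105$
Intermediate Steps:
$\left(-2 + 7\right) \left(12 + 9\right) = 5 \cdot 21 = 105$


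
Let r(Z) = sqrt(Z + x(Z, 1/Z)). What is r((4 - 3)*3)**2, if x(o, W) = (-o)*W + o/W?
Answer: 11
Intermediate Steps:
x(o, W) = o/W - W*o (x(o, W) = -W*o + o/W = o/W - W*o)
r(Z) = sqrt(-1 + Z + Z**2) (r(Z) = sqrt(Z + (Z/(1/Z) - Z/Z)) = sqrt(Z + (Z*Z - 1)) = sqrt(Z + (Z**2 - 1)) = sqrt(Z + (-1 + Z**2)) = sqrt(-1 + Z + Z**2))
r((4 - 3)*3)**2 = (sqrt(-1 + (4 - 3)*3 + ((4 - 3)*3)**2))**2 = (sqrt(-1 + 1*3 + (1*3)**2))**2 = (sqrt(-1 + 3 + 3**2))**2 = (sqrt(-1 + 3 + 9))**2 = (sqrt(11))**2 = 11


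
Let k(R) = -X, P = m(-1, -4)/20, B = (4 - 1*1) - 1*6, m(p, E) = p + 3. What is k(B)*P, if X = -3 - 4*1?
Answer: 7/10 ≈ 0.70000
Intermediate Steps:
m(p, E) = 3 + p
B = -3 (B = (4 - 1) - 6 = 3 - 6 = -3)
P = 1/10 (P = (3 - 1)/20 = 2*(1/20) = 1/10 ≈ 0.10000)
X = -7 (X = -3 - 4 = -7)
k(R) = 7 (k(R) = -1*(-7) = 7)
k(B)*P = 7*(1/10) = 7/10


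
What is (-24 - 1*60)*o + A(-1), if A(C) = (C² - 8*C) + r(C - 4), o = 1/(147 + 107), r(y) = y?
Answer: 466/127 ≈ 3.6693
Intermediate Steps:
o = 1/254 ≈ 0.0039370
A(C) = -4 + C² - 7*C (A(C) = (C² - 8*C) + (C - 4) = (C² - 8*C) + (-4 + C) = -4 + C² - 7*C)
(-24 - 1*60)*o + A(-1) = (-24 - 1*60)*(1/254) + (-4 + (-1)² - 7*(-1)) = (-24 - 60)*(1/254) + (-4 + 1 + 7) = -84*1/254 + 4 = -42/127 + 4 = 466/127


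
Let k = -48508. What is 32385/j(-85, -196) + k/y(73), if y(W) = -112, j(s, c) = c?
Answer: 13126/49 ≈ 267.88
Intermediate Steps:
32385/j(-85, -196) + k/y(73) = 32385/(-196) - 48508/(-112) = 32385*(-1/196) - 48508*(-1/112) = -32385/196 + 12127/28 = 13126/49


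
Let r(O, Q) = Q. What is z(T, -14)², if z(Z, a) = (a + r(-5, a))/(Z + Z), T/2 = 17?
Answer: 49/289 ≈ 0.16955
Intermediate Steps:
T = 34 (T = 2*17 = 34)
z(Z, a) = a/Z (z(Z, a) = (a + a)/(Z + Z) = (2*a)/((2*Z)) = (2*a)*(1/(2*Z)) = a/Z)
z(T, -14)² = (-14/34)² = (-14*1/34)² = (-7/17)² = 49/289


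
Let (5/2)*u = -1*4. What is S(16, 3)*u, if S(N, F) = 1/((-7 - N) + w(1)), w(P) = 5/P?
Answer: 4/45 ≈ 0.088889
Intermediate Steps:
u = -8/5 (u = 2*(-1*4)/5 = (⅖)*(-4) = -8/5 ≈ -1.6000)
S(N, F) = 1/(-2 - N) (S(N, F) = 1/((-7 - N) + 5/1) = 1/((-7 - N) + 5*1) = 1/((-7 - N) + 5) = 1/(-2 - N))
S(16, 3)*u = -1/(2 + 16)*(-8/5) = -1/18*(-8/5) = 4/45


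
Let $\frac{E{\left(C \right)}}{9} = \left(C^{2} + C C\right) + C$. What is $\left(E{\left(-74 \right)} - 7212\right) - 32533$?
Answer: $58157$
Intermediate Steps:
$E{\left(C \right)} = 9 C + 18 C^{2}$ ($E{\left(C \right)} = 9 \left(\left(C^{2} + C C\right) + C\right) = 9 \left(\left(C^{2} + C^{2}\right) + C\right) = 9 \left(2 C^{2} + C\right) = 9 \left(C + 2 C^{2}\right) = 9 C + 18 C^{2}$)
$\left(E{\left(-74 \right)} - 7212\right) - 32533 = \left(9 \left(-74\right) \left(1 + 2 \left(-74\right)\right) - 7212\right) - 32533 = \left(9 \left(-74\right) \left(1 - 148\right) - 7212\right) - 32533 = \left(9 \left(-74\right) \left(-147\right) - 7212\right) - 32533 = \left(97902 - 7212\right) - 32533 = 90690 - 32533 = 58157$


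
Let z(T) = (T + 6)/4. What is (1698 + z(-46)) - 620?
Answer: 1068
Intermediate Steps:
z(T) = 3/2 + T/4 (z(T) = (6 + T)*(¼) = 3/2 + T/4)
(1698 + z(-46)) - 620 = (1698 + (3/2 + (¼)*(-46))) - 620 = (1698 + (3/2 - 23/2)) - 620 = (1698 - 10) - 620 = 1688 - 620 = 1068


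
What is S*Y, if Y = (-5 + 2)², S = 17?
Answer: 153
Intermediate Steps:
Y = 9 (Y = (-3)² = 9)
S*Y = 17*9 = 153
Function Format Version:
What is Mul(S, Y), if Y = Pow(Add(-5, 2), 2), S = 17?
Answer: 153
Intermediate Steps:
Y = 9 (Y = Pow(-3, 2) = 9)
Mul(S, Y) = Mul(17, 9) = 153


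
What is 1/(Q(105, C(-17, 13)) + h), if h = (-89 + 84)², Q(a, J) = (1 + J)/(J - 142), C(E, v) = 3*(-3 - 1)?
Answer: 14/351 ≈ 0.039886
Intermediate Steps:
C(E, v) = -12 (C(E, v) = 3*(-4) = -12)
Q(a, J) = (1 + J)/(-142 + J)
h = 25 (h = (-5)² = 25)
1/(Q(105, C(-17, 13)) + h) = 1/((1 - 12)/(-142 - 12) + 25) = 1/(-11/(-154) + 25) = 1/(-1/154*(-11) + 25) = 1/(1/14 + 25) = 1/(351/14) = 14/351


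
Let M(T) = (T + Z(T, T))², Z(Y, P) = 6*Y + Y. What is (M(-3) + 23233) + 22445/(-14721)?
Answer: 350469844/14721 ≈ 23807.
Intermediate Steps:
Z(Y, P) = 7*Y
M(T) = 64*T² (M(T) = (T + 7*T)² = (8*T)² = 64*T²)
(M(-3) + 23233) + 22445/(-14721) = (64*(-3)² + 23233) + 22445/(-14721) = (64*9 + 23233) + 22445*(-1/14721) = (576 + 23233) - 22445/14721 = 23809 - 22445/14721 = 350469844/14721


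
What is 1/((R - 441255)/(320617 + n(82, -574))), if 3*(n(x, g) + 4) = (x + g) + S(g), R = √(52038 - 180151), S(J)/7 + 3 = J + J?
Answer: -70107329825/97353051569 - 476645*I*√128113/292059154707 ≈ -0.72013 - 0.00058415*I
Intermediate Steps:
S(J) = -21 + 14*J (S(J) = -21 + 7*(J + J) = -21 + 7*(2*J) = -21 + 14*J)
R = I*√128113 (R = √(-128113) = I*√128113 ≈ 357.93*I)
n(x, g) = -11 + 5*g + x/3 (n(x, g) = -4 + ((x + g) + (-21 + 14*g))/3 = -4 + ((g + x) + (-21 + 14*g))/3 = -4 + (-21 + x + 15*g)/3 = -4 + (-7 + 5*g + x/3) = -11 + 5*g + x/3)
1/((R - 441255)/(320617 + n(82, -574))) = 1/((I*√128113 - 441255)/(320617 + (-11 + 5*(-574) + (⅓)*82))) = 1/((-441255 + I*√128113)/(320617 + (-11 - 2870 + 82/3))) = 1/((-441255 + I*√128113)/(320617 - 8561/3)) = 1/((-441255 + I*√128113)/(953290/3)) = 1/((-441255 + I*√128113)*(3/953290)) = 1/(-264753/190658 + 3*I*√128113/953290)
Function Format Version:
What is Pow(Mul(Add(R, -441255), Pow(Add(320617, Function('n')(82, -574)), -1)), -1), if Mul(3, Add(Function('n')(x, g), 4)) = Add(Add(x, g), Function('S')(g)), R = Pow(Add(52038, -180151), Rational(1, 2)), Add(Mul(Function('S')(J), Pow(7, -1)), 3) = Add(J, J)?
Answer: Add(Rational(-70107329825, 97353051569), Mul(Rational(-476645, 292059154707), I, Pow(128113, Rational(1, 2)))) ≈ Add(-0.72013, Mul(-0.00058415, I))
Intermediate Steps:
Function('S')(J) = Add(-21, Mul(14, J)) (Function('S')(J) = Add(-21, Mul(7, Add(J, J))) = Add(-21, Mul(7, Mul(2, J))) = Add(-21, Mul(14, J)))
R = Mul(I, Pow(128113, Rational(1, 2))) (R = Pow(-128113, Rational(1, 2)) = Mul(I, Pow(128113, Rational(1, 2))) ≈ Mul(357.93, I))
Function('n')(x, g) = Add(-11, Mul(5, g), Mul(Rational(1, 3), x)) (Function('n')(x, g) = Add(-4, Mul(Rational(1, 3), Add(Add(x, g), Add(-21, Mul(14, g))))) = Add(-4, Mul(Rational(1, 3), Add(Add(g, x), Add(-21, Mul(14, g))))) = Add(-4, Mul(Rational(1, 3), Add(-21, x, Mul(15, g)))) = Add(-4, Add(-7, Mul(5, g), Mul(Rational(1, 3), x))) = Add(-11, Mul(5, g), Mul(Rational(1, 3), x)))
Pow(Mul(Add(R, -441255), Pow(Add(320617, Function('n')(82, -574)), -1)), -1) = Pow(Mul(Add(Mul(I, Pow(128113, Rational(1, 2))), -441255), Pow(Add(320617, Add(-11, Mul(5, -574), Mul(Rational(1, 3), 82))), -1)), -1) = Pow(Mul(Add(-441255, Mul(I, Pow(128113, Rational(1, 2)))), Pow(Add(320617, Add(-11, -2870, Rational(82, 3))), -1)), -1) = Pow(Mul(Add(-441255, Mul(I, Pow(128113, Rational(1, 2)))), Pow(Add(320617, Rational(-8561, 3)), -1)), -1) = Pow(Mul(Add(-441255, Mul(I, Pow(128113, Rational(1, 2)))), Pow(Rational(953290, 3), -1)), -1) = Pow(Mul(Add(-441255, Mul(I, Pow(128113, Rational(1, 2)))), Rational(3, 953290)), -1) = Pow(Add(Rational(-264753, 190658), Mul(Rational(3, 953290), I, Pow(128113, Rational(1, 2)))), -1)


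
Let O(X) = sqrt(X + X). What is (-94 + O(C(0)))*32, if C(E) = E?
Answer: -3008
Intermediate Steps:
O(X) = sqrt(2)*sqrt(X) (O(X) = sqrt(2*X) = sqrt(2)*sqrt(X))
(-94 + O(C(0)))*32 = (-94 + sqrt(2)*sqrt(0))*32 = (-94 + sqrt(2)*0)*32 = (-94 + 0)*32 = -94*32 = -3008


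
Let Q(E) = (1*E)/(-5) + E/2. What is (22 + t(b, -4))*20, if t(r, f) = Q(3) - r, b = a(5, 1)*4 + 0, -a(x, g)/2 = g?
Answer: 618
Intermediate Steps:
a(x, g) = -2*g
Q(E) = 3*E/10 (Q(E) = E*(-⅕) + E*(½) = -E/5 + E/2 = 3*E/10)
b = -8 (b = -2*1*4 + 0 = -2*4 + 0 = -8 + 0 = -8)
t(r, f) = 9/10 - r (t(r, f) = (3/10)*3 - r = 9/10 - r)
(22 + t(b, -4))*20 = (22 + (9/10 - 1*(-8)))*20 = (22 + (9/10 + 8))*20 = (22 + 89/10)*20 = (309/10)*20 = 618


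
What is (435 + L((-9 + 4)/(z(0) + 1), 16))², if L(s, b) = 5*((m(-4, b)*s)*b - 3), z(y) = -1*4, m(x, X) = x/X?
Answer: 1345600/9 ≈ 1.4951e+5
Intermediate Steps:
z(y) = -4
L(s, b) = -15 - 20*s (L(s, b) = 5*(((-4/b)*s)*b - 3) = 5*((-4*s/b)*b - 3) = 5*(-4*s - 3) = 5*(-3 - 4*s) = -15 - 20*s)
(435 + L((-9 + 4)/(z(0) + 1), 16))² = (435 + (-15 - 20*(-9 + 4)/(-4 + 1)))² = (435 + (-15 - (-100)/(-3)))² = (435 + (-15 - (-100)*(-1)/3))² = (435 + (-15 - 20*5/3))² = (435 + (-15 - 100/3))² = (435 - 145/3)² = (1160/3)² = 1345600/9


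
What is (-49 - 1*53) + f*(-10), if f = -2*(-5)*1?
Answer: -202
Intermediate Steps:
f = 10 (f = 10*1 = 10)
(-49 - 1*53) + f*(-10) = (-49 - 1*53) + 10*(-10) = (-49 - 53) - 100 = -102 - 100 = -202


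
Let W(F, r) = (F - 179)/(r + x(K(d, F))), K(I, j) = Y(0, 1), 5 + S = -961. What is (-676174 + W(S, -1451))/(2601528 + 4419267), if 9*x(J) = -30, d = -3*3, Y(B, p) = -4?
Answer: -2950143727/30631728585 ≈ -0.096310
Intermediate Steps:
S = -966 (S = -5 - 961 = -966)
d = -9
K(I, j) = -4
x(J) = -10/3 (x(J) = (⅑)*(-30) = -10/3)
W(F, r) = (-179 + F)/(-10/3 + r) (W(F, r) = (F - 179)/(r - 10/3) = (-179 + F)/(-10/3 + r))
(-676174 + W(S, -1451))/(2601528 + 4419267) = (-676174 + 3*(-179 - 966)/(-10 + 3*(-1451)))/(2601528 + 4419267) = (-676174 + 3*(-1145)/(-10 - 4353))/7020795 = (-676174 + 3*(-1145)/(-4363))*(1/7020795) = (-676174 + 3*(-1/4363)*(-1145))*(1/7020795) = (-676174 + 3435/4363)*(1/7020795) = -2950143727/4363*1/7020795 = -2950143727/30631728585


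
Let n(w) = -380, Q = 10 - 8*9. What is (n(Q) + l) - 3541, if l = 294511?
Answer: 290590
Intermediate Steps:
Q = -62 (Q = 10 - 72 = -62)
(n(Q) + l) - 3541 = (-380 + 294511) - 3541 = 294131 - 3541 = 290590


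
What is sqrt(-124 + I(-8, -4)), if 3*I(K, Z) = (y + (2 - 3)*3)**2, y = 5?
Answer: 4*I*sqrt(69)/3 ≈ 11.076*I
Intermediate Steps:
I(K, Z) = 4/3 (I(K, Z) = (5 + (2 - 3)*3)**2/3 = (5 - 1*3)**2/3 = (5 - 3)**2/3 = (1/3)*2**2 = (1/3)*4 = 4/3)
sqrt(-124 + I(-8, -4)) = sqrt(-124 + 4/3) = sqrt(-368/3) = 4*I*sqrt(69)/3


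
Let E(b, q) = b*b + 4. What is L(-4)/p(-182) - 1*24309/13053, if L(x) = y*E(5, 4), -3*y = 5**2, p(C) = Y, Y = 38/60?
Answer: -1668353/4351 ≈ -383.44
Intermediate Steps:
E(b, q) = 4 + b**2 (E(b, q) = b**2 + 4 = 4 + b**2)
Y = 19/30 (Y = 38*(1/60) = 19/30 ≈ 0.63333)
p(C) = 19/30
y = -25/3 (y = -1/3*5**2 = -1/3*25 = -25/3 ≈ -8.3333)
L(x) = -725/3 (L(x) = -25*(4 + 5**2)/3 = -25*(4 + 25)/3 = -25/3*29 = -725/3)
L(-4)/p(-182) - 1*24309/13053 = -725/(3*19/30) - 1*24309/13053 = -725/3*30/19 - 24309*1/13053 = -7250/19 - 8103/4351 = -1668353/4351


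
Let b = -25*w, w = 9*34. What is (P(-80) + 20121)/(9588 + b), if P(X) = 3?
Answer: 3354/323 ≈ 10.384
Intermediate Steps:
w = 306
b = -7650 (b = -25*306 = -7650)
(P(-80) + 20121)/(9588 + b) = (3 + 20121)/(9588 - 7650) = 20124/1938 = 20124*(1/1938) = 3354/323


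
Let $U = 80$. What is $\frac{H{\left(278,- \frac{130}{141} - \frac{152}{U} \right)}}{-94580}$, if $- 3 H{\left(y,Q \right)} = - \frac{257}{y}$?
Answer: $- \frac{257}{78879720} \approx -3.2581 \cdot 10^{-6}$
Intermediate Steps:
$H{\left(y,Q \right)} = \frac{257}{3 y}$ ($H{\left(y,Q \right)} = - \frac{\left(-257\right) \frac{1}{y}}{3} = \frac{257}{3 y}$)
$\frac{H{\left(278,- \frac{130}{141} - \frac{152}{U} \right)}}{-94580} = \frac{\frac{257}{3} \cdot \frac{1}{278}}{-94580} = \frac{257}{3} \cdot \frac{1}{278} \left(- \frac{1}{94580}\right) = \frac{257}{834} \left(- \frac{1}{94580}\right) = - \frac{257}{78879720}$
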